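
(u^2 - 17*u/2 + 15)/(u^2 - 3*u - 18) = (u - 5/2)/(u + 3)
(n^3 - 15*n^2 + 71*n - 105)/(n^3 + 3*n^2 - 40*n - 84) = (n^3 - 15*n^2 + 71*n - 105)/(n^3 + 3*n^2 - 40*n - 84)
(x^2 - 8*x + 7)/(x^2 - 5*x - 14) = (x - 1)/(x + 2)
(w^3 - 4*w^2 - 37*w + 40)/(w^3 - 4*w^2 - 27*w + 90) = (w^2 - 9*w + 8)/(w^2 - 9*w + 18)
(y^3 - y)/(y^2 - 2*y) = (y^2 - 1)/(y - 2)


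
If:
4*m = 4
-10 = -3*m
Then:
No Solution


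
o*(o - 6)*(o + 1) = o^3 - 5*o^2 - 6*o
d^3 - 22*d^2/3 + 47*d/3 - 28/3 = (d - 4)*(d - 7/3)*(d - 1)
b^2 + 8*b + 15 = (b + 3)*(b + 5)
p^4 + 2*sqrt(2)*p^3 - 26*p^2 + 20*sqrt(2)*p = p*(p - 2*sqrt(2))*(p - sqrt(2))*(p + 5*sqrt(2))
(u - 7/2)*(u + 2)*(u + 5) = u^3 + 7*u^2/2 - 29*u/2 - 35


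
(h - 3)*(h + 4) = h^2 + h - 12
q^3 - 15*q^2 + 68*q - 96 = (q - 8)*(q - 4)*(q - 3)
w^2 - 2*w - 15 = (w - 5)*(w + 3)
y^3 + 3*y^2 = y^2*(y + 3)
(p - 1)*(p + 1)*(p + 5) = p^3 + 5*p^2 - p - 5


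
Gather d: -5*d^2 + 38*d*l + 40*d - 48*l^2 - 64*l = -5*d^2 + d*(38*l + 40) - 48*l^2 - 64*l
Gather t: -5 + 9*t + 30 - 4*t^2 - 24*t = -4*t^2 - 15*t + 25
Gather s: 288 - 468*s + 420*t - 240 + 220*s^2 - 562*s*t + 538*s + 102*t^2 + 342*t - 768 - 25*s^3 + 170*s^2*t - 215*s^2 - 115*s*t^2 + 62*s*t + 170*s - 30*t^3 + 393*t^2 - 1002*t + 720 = -25*s^3 + s^2*(170*t + 5) + s*(-115*t^2 - 500*t + 240) - 30*t^3 + 495*t^2 - 240*t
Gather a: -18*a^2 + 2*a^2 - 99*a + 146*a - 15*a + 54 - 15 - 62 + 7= -16*a^2 + 32*a - 16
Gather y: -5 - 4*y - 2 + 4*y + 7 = 0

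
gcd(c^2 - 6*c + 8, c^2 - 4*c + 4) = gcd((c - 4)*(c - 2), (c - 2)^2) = c - 2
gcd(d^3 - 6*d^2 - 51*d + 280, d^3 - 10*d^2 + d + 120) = d^2 - 13*d + 40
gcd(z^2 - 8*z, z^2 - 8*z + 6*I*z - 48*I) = z - 8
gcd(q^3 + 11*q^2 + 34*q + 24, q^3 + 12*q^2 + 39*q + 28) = q^2 + 5*q + 4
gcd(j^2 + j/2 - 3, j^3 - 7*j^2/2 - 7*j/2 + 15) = j + 2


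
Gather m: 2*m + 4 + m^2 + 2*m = m^2 + 4*m + 4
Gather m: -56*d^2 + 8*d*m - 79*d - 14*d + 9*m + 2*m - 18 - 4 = -56*d^2 - 93*d + m*(8*d + 11) - 22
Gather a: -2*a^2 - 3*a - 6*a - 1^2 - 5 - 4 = -2*a^2 - 9*a - 10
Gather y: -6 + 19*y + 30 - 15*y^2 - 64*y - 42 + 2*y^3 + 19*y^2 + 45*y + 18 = 2*y^3 + 4*y^2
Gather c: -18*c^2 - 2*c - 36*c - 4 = -18*c^2 - 38*c - 4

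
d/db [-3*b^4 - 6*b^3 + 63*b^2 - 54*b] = -12*b^3 - 18*b^2 + 126*b - 54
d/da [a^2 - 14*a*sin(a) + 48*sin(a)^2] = -14*a*cos(a) + 2*a - 14*sin(a) + 48*sin(2*a)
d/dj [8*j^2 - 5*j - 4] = 16*j - 5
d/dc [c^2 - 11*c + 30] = 2*c - 11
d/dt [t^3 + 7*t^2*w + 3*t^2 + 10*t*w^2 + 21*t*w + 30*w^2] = 3*t^2 + 14*t*w + 6*t + 10*w^2 + 21*w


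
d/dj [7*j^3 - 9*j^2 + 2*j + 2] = 21*j^2 - 18*j + 2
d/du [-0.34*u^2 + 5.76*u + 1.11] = 5.76 - 0.68*u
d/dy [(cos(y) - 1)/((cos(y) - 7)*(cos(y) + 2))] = (cos(y)^2 - 2*cos(y) + 19)*sin(y)/((cos(y) - 7)^2*(cos(y) + 2)^2)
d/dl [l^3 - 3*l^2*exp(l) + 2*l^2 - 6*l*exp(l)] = -3*l^2*exp(l) + 3*l^2 - 12*l*exp(l) + 4*l - 6*exp(l)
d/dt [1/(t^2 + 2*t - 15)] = 2*(-t - 1)/(t^2 + 2*t - 15)^2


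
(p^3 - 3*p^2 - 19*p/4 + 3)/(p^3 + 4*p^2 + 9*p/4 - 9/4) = (p - 4)/(p + 3)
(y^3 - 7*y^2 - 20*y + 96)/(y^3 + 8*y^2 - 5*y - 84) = (y - 8)/(y + 7)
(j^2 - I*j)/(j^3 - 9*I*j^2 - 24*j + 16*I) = j/(j^2 - 8*I*j - 16)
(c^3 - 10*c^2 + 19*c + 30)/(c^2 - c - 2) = (c^2 - 11*c + 30)/(c - 2)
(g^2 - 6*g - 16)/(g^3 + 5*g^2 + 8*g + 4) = (g - 8)/(g^2 + 3*g + 2)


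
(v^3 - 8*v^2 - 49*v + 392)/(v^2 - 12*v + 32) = (v^2 - 49)/(v - 4)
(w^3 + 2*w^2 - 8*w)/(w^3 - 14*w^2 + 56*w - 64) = w*(w + 4)/(w^2 - 12*w + 32)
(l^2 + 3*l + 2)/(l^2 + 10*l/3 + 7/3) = 3*(l + 2)/(3*l + 7)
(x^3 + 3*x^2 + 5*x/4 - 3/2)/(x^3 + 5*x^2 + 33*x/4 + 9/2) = (2*x - 1)/(2*x + 3)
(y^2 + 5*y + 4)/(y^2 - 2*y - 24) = (y + 1)/(y - 6)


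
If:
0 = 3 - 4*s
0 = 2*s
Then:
No Solution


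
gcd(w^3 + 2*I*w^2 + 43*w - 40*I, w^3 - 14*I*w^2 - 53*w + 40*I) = w^2 - 6*I*w - 5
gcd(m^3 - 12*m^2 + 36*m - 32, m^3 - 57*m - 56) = m - 8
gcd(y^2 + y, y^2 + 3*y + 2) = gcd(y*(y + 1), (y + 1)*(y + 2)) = y + 1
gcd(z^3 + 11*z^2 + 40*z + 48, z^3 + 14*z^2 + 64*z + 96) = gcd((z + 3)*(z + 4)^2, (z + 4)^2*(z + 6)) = z^2 + 8*z + 16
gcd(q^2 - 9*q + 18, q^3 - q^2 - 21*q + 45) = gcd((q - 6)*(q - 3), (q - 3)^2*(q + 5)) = q - 3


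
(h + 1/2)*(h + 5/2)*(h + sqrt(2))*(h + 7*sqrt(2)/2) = h^4 + 3*h^3 + 9*sqrt(2)*h^3/2 + 33*h^2/4 + 27*sqrt(2)*h^2/2 + 45*sqrt(2)*h/8 + 21*h + 35/4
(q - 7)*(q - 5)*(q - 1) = q^3 - 13*q^2 + 47*q - 35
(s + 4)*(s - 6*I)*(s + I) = s^3 + 4*s^2 - 5*I*s^2 + 6*s - 20*I*s + 24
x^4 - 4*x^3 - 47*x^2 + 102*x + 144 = (x - 8)*(x - 3)*(x + 1)*(x + 6)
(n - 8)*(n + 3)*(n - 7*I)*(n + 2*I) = n^4 - 5*n^3 - 5*I*n^3 - 10*n^2 + 25*I*n^2 - 70*n + 120*I*n - 336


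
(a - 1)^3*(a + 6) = a^4 + 3*a^3 - 15*a^2 + 17*a - 6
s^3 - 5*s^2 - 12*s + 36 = (s - 6)*(s - 2)*(s + 3)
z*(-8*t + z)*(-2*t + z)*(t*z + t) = 16*t^3*z^2 + 16*t^3*z - 10*t^2*z^3 - 10*t^2*z^2 + t*z^4 + t*z^3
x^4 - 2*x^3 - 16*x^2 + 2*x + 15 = (x - 5)*(x - 1)*(x + 1)*(x + 3)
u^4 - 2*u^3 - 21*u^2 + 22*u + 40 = (u - 5)*(u - 2)*(u + 1)*(u + 4)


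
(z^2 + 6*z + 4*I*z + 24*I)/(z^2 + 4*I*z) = (z + 6)/z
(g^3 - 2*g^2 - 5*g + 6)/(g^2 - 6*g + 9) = (g^2 + g - 2)/(g - 3)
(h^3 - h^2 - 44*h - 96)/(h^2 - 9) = (h^2 - 4*h - 32)/(h - 3)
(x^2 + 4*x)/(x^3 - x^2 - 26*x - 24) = x/(x^2 - 5*x - 6)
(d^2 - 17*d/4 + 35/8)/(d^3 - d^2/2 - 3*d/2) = (-8*d^2 + 34*d - 35)/(4*d*(-2*d^2 + d + 3))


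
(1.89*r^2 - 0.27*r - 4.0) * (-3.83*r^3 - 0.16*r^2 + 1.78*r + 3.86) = -7.2387*r^5 + 0.7317*r^4 + 18.7274*r^3 + 7.4548*r^2 - 8.1622*r - 15.44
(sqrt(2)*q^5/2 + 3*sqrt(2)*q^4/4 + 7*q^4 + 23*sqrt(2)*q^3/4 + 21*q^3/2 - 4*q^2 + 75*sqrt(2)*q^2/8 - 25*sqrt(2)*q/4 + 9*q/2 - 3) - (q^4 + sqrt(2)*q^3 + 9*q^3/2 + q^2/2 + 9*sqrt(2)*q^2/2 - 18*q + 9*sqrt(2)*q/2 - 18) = sqrt(2)*q^5/2 + 3*sqrt(2)*q^4/4 + 6*q^4 + 6*q^3 + 19*sqrt(2)*q^3/4 - 9*q^2/2 + 39*sqrt(2)*q^2/8 - 43*sqrt(2)*q/4 + 45*q/2 + 15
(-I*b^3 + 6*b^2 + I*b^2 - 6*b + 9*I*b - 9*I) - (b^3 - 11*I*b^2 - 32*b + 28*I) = -b^3 - I*b^3 + 6*b^2 + 12*I*b^2 + 26*b + 9*I*b - 37*I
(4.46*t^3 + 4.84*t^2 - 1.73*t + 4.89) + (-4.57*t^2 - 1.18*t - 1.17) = 4.46*t^3 + 0.27*t^2 - 2.91*t + 3.72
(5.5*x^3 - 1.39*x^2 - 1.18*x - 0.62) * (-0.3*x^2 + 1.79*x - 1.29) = -1.65*x^5 + 10.262*x^4 - 9.2291*x^3 - 0.1331*x^2 + 0.4124*x + 0.7998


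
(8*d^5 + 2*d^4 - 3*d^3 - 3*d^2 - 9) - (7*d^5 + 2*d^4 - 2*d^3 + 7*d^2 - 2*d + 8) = d^5 - d^3 - 10*d^2 + 2*d - 17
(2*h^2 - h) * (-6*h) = -12*h^3 + 6*h^2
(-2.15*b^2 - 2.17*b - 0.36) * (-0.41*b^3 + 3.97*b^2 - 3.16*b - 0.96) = 0.8815*b^5 - 7.6458*b^4 - 1.6733*b^3 + 7.492*b^2 + 3.2208*b + 0.3456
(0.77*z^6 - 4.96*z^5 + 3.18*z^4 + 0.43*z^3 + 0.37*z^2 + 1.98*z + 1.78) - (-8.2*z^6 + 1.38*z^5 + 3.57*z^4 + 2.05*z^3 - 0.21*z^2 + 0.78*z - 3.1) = 8.97*z^6 - 6.34*z^5 - 0.39*z^4 - 1.62*z^3 + 0.58*z^2 + 1.2*z + 4.88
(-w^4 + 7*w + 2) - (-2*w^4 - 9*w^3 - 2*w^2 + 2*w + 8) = w^4 + 9*w^3 + 2*w^2 + 5*w - 6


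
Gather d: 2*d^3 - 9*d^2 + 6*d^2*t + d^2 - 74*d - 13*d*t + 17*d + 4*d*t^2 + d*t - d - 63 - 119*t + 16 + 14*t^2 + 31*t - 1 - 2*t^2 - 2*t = 2*d^3 + d^2*(6*t - 8) + d*(4*t^2 - 12*t - 58) + 12*t^2 - 90*t - 48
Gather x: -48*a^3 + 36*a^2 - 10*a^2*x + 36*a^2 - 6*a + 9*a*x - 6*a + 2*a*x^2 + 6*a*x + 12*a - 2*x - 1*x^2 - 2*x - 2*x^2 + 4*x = -48*a^3 + 72*a^2 + x^2*(2*a - 3) + x*(-10*a^2 + 15*a)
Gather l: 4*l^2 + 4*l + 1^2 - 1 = 4*l^2 + 4*l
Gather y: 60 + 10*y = 10*y + 60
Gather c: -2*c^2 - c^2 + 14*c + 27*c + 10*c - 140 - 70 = -3*c^2 + 51*c - 210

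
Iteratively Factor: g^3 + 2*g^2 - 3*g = (g)*(g^2 + 2*g - 3) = g*(g + 3)*(g - 1)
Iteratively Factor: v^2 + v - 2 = (v - 1)*(v + 2)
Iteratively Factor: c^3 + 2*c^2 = (c + 2)*(c^2) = c*(c + 2)*(c)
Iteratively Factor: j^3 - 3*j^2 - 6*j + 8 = (j - 1)*(j^2 - 2*j - 8) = (j - 1)*(j + 2)*(j - 4)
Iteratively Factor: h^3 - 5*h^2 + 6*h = (h - 3)*(h^2 - 2*h) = h*(h - 3)*(h - 2)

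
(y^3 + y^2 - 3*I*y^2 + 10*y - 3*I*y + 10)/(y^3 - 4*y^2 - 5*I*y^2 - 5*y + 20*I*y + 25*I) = (y + 2*I)/(y - 5)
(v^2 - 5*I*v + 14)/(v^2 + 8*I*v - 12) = (v - 7*I)/(v + 6*I)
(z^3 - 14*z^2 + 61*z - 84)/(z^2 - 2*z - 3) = (z^2 - 11*z + 28)/(z + 1)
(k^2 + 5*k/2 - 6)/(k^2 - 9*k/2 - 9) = (-2*k^2 - 5*k + 12)/(-2*k^2 + 9*k + 18)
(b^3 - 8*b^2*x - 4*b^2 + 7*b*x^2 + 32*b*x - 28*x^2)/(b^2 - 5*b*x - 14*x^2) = (b^2 - b*x - 4*b + 4*x)/(b + 2*x)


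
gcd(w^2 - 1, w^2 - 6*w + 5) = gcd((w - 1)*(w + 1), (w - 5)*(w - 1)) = w - 1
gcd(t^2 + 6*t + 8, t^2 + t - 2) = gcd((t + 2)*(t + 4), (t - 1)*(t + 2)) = t + 2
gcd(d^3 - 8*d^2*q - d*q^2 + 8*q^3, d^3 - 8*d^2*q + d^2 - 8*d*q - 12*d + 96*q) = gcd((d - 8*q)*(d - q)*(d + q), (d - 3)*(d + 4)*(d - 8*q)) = -d + 8*q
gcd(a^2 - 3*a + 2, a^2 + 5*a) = 1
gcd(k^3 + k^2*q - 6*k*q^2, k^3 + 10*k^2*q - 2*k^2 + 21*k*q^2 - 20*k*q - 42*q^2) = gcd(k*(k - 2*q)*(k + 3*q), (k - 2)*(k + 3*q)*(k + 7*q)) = k + 3*q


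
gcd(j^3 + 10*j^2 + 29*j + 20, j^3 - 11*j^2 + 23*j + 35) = j + 1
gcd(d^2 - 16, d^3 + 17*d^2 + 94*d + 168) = d + 4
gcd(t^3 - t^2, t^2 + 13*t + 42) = 1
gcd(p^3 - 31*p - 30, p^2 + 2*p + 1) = p + 1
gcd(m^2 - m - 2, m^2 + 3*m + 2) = m + 1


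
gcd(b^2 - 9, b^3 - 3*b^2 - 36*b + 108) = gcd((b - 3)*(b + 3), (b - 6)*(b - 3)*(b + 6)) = b - 3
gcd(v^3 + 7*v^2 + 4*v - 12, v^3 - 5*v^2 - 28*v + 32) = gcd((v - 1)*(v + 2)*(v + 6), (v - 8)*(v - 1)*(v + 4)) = v - 1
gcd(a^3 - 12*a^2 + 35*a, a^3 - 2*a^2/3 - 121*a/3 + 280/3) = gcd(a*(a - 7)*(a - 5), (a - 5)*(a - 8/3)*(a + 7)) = a - 5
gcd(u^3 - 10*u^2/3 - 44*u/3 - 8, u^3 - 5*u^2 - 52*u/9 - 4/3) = u^2 - 16*u/3 - 4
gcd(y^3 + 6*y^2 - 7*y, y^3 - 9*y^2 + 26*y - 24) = 1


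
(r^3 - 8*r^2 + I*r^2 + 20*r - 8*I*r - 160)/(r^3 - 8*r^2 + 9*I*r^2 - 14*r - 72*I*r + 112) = (r^2 + I*r + 20)/(r^2 + 9*I*r - 14)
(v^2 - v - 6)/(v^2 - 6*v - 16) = (v - 3)/(v - 8)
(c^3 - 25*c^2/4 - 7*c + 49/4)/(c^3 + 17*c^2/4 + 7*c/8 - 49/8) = 2*(c - 7)/(2*c + 7)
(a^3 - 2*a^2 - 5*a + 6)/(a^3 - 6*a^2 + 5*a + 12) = (a^2 + a - 2)/(a^2 - 3*a - 4)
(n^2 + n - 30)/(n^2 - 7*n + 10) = (n + 6)/(n - 2)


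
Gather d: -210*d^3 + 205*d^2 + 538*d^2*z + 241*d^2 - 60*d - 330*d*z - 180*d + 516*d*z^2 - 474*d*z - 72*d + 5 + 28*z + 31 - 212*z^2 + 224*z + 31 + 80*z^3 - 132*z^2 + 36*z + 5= -210*d^3 + d^2*(538*z + 446) + d*(516*z^2 - 804*z - 312) + 80*z^3 - 344*z^2 + 288*z + 72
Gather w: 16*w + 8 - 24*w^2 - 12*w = -24*w^2 + 4*w + 8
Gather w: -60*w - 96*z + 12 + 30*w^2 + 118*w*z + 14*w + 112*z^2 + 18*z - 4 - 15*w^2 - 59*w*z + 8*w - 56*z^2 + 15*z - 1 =15*w^2 + w*(59*z - 38) + 56*z^2 - 63*z + 7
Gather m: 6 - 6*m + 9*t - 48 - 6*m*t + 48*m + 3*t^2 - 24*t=m*(42 - 6*t) + 3*t^2 - 15*t - 42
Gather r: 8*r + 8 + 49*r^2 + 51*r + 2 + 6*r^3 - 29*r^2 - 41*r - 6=6*r^3 + 20*r^2 + 18*r + 4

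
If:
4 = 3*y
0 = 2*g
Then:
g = 0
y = 4/3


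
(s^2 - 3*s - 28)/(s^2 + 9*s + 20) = (s - 7)/(s + 5)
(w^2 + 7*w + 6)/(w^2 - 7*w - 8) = (w + 6)/(w - 8)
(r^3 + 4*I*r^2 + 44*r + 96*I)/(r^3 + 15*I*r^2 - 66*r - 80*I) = (r - 6*I)/(r + 5*I)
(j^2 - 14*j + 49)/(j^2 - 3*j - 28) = (j - 7)/(j + 4)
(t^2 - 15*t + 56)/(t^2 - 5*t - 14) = (t - 8)/(t + 2)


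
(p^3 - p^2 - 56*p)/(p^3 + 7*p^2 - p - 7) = p*(p - 8)/(p^2 - 1)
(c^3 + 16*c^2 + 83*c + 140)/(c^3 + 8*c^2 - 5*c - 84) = (c + 5)/(c - 3)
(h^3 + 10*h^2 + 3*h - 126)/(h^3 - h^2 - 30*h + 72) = (h + 7)/(h - 4)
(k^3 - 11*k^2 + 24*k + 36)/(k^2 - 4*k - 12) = (k^2 - 5*k - 6)/(k + 2)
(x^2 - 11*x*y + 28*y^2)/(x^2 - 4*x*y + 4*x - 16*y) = (x - 7*y)/(x + 4)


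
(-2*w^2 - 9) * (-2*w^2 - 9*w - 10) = 4*w^4 + 18*w^3 + 38*w^2 + 81*w + 90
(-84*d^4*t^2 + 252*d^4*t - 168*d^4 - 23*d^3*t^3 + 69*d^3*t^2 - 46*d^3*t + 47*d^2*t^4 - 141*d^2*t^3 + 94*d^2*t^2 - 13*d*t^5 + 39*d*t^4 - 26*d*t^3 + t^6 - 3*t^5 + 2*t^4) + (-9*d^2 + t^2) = -84*d^4*t^2 + 252*d^4*t - 168*d^4 - 23*d^3*t^3 + 69*d^3*t^2 - 46*d^3*t + 47*d^2*t^4 - 141*d^2*t^3 + 94*d^2*t^2 - 9*d^2 - 13*d*t^5 + 39*d*t^4 - 26*d*t^3 + t^6 - 3*t^5 + 2*t^4 + t^2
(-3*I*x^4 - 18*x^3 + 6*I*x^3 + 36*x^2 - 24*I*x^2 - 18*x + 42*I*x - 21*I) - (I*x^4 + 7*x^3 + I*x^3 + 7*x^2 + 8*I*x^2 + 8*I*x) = -4*I*x^4 - 25*x^3 + 5*I*x^3 + 29*x^2 - 32*I*x^2 - 18*x + 34*I*x - 21*I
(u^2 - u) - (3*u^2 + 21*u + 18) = -2*u^2 - 22*u - 18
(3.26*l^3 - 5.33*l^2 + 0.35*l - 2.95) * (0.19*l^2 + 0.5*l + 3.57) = 0.6194*l^5 + 0.6173*l^4 + 9.0397*l^3 - 19.4136*l^2 - 0.2255*l - 10.5315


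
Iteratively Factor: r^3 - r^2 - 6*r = (r)*(r^2 - r - 6) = r*(r - 3)*(r + 2)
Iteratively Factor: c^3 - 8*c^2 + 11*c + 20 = (c + 1)*(c^2 - 9*c + 20) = (c - 5)*(c + 1)*(c - 4)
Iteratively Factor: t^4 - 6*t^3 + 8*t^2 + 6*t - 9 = (t - 3)*(t^3 - 3*t^2 - t + 3) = (t - 3)*(t + 1)*(t^2 - 4*t + 3) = (t - 3)*(t - 1)*(t + 1)*(t - 3)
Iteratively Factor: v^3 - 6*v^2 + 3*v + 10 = (v - 2)*(v^2 - 4*v - 5) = (v - 5)*(v - 2)*(v + 1)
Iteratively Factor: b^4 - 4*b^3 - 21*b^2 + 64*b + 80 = (b + 4)*(b^3 - 8*b^2 + 11*b + 20) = (b + 1)*(b + 4)*(b^2 - 9*b + 20) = (b - 5)*(b + 1)*(b + 4)*(b - 4)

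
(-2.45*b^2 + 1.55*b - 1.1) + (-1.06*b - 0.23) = -2.45*b^2 + 0.49*b - 1.33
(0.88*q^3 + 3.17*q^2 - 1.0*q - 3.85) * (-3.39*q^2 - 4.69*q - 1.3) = -2.9832*q^5 - 14.8735*q^4 - 12.6213*q^3 + 13.6205*q^2 + 19.3565*q + 5.005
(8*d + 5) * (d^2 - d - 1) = 8*d^3 - 3*d^2 - 13*d - 5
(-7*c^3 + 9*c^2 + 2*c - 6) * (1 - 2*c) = 14*c^4 - 25*c^3 + 5*c^2 + 14*c - 6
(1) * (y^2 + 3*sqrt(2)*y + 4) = y^2 + 3*sqrt(2)*y + 4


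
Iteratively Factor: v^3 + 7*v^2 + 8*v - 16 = (v + 4)*(v^2 + 3*v - 4) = (v - 1)*(v + 4)*(v + 4)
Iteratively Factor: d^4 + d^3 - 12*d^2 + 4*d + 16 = (d - 2)*(d^3 + 3*d^2 - 6*d - 8) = (d - 2)*(d + 4)*(d^2 - d - 2) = (d - 2)*(d + 1)*(d + 4)*(d - 2)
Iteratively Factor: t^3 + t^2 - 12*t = (t + 4)*(t^2 - 3*t) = (t - 3)*(t + 4)*(t)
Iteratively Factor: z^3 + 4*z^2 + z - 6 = (z + 3)*(z^2 + z - 2) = (z - 1)*(z + 3)*(z + 2)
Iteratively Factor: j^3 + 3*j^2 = (j)*(j^2 + 3*j) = j^2*(j + 3)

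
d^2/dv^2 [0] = 0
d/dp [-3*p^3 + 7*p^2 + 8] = p*(14 - 9*p)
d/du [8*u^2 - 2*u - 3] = 16*u - 2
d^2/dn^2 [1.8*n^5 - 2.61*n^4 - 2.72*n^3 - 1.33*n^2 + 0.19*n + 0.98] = 36.0*n^3 - 31.32*n^2 - 16.32*n - 2.66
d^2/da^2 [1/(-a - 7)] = -2/(a + 7)^3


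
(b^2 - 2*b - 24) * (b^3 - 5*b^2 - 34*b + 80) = b^5 - 7*b^4 - 48*b^3 + 268*b^2 + 656*b - 1920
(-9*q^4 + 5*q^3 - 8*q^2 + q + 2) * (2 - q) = 9*q^5 - 23*q^4 + 18*q^3 - 17*q^2 + 4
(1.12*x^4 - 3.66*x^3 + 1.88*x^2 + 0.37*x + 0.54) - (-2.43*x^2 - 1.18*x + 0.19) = 1.12*x^4 - 3.66*x^3 + 4.31*x^2 + 1.55*x + 0.35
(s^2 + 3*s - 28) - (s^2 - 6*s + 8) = 9*s - 36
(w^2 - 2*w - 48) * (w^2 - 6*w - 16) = w^4 - 8*w^3 - 52*w^2 + 320*w + 768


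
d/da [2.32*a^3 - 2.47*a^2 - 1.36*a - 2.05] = 6.96*a^2 - 4.94*a - 1.36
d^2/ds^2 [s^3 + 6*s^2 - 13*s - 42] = 6*s + 12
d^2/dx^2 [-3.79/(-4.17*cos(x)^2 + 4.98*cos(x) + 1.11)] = (263.615724*(1 - cos(x)^2)^2 - 236.116242*cos(x)^3 + 295.97247*cos(x)^2 + 451.282122*cos(x) - 486.688302)/(-4.17*cos(x)^2 + 4.98*cos(x) + 1.11)^3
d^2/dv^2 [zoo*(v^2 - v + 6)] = zoo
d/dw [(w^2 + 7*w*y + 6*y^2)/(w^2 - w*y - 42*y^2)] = -8*y/(w^2 - 14*w*y + 49*y^2)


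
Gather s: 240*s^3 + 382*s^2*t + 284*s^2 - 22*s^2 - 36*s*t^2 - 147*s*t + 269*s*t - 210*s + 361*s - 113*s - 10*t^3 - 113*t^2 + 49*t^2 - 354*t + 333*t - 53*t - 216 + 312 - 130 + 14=240*s^3 + s^2*(382*t + 262) + s*(-36*t^2 + 122*t + 38) - 10*t^3 - 64*t^2 - 74*t - 20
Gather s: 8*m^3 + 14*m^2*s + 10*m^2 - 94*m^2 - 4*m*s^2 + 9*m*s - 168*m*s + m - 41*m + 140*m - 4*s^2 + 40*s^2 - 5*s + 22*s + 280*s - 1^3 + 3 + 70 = 8*m^3 - 84*m^2 + 100*m + s^2*(36 - 4*m) + s*(14*m^2 - 159*m + 297) + 72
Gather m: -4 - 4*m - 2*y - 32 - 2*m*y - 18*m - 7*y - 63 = m*(-2*y - 22) - 9*y - 99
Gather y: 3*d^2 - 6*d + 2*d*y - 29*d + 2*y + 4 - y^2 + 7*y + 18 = 3*d^2 - 35*d - y^2 + y*(2*d + 9) + 22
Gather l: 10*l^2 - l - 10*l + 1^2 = 10*l^2 - 11*l + 1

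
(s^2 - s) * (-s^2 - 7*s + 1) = -s^4 - 6*s^3 + 8*s^2 - s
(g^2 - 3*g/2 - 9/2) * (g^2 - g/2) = g^4 - 2*g^3 - 15*g^2/4 + 9*g/4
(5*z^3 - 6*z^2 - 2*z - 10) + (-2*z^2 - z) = 5*z^3 - 8*z^2 - 3*z - 10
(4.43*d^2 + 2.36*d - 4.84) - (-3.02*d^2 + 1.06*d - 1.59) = 7.45*d^2 + 1.3*d - 3.25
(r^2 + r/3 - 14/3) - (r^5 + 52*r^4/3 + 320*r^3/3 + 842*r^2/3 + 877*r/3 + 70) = -r^5 - 52*r^4/3 - 320*r^3/3 - 839*r^2/3 - 292*r - 224/3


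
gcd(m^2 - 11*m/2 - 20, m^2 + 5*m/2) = m + 5/2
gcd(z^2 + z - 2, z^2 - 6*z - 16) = z + 2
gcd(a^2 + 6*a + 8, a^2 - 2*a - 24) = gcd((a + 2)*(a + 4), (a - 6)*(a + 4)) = a + 4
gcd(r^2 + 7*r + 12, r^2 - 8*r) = 1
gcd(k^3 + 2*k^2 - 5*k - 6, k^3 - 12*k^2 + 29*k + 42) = k + 1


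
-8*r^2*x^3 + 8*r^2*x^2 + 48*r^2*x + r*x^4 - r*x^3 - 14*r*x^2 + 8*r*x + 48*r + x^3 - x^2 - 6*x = (-8*r + x)*(x - 3)*(x + 2)*(r*x + 1)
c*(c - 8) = c^2 - 8*c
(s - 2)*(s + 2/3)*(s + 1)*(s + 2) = s^4 + 5*s^3/3 - 10*s^2/3 - 20*s/3 - 8/3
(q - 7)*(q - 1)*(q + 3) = q^3 - 5*q^2 - 17*q + 21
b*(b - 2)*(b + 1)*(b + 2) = b^4 + b^3 - 4*b^2 - 4*b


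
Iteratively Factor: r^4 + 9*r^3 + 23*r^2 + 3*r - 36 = (r + 3)*(r^3 + 6*r^2 + 5*r - 12) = (r - 1)*(r + 3)*(r^2 + 7*r + 12) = (r - 1)*(r + 3)^2*(r + 4)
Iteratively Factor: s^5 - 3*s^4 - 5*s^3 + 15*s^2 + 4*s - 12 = (s - 3)*(s^4 - 5*s^2 + 4) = (s - 3)*(s + 2)*(s^3 - 2*s^2 - s + 2) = (s - 3)*(s + 1)*(s + 2)*(s^2 - 3*s + 2) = (s - 3)*(s - 2)*(s + 1)*(s + 2)*(s - 1)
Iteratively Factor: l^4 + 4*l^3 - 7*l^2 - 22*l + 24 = (l - 1)*(l^3 + 5*l^2 - 2*l - 24) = (l - 1)*(l + 4)*(l^2 + l - 6) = (l - 2)*(l - 1)*(l + 4)*(l + 3)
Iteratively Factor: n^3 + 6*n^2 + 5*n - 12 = (n + 4)*(n^2 + 2*n - 3) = (n + 3)*(n + 4)*(n - 1)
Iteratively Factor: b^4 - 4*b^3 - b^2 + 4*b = (b)*(b^3 - 4*b^2 - b + 4) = b*(b - 4)*(b^2 - 1) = b*(b - 4)*(b - 1)*(b + 1)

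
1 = 1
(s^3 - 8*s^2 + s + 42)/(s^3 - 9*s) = (s^2 - 5*s - 14)/(s*(s + 3))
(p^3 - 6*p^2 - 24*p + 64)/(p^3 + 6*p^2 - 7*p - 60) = (p^2 - 10*p + 16)/(p^2 + 2*p - 15)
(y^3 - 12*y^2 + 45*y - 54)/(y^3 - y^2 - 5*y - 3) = (y^2 - 9*y + 18)/(y^2 + 2*y + 1)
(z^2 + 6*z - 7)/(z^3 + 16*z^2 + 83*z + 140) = (z - 1)/(z^2 + 9*z + 20)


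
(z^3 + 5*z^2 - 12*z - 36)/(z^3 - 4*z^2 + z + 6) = (z^2 + 8*z + 12)/(z^2 - z - 2)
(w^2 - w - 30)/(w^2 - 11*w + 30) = (w + 5)/(w - 5)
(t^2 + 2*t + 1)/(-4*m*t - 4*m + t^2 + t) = (t + 1)/(-4*m + t)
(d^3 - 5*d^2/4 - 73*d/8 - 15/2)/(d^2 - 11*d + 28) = (8*d^2 + 22*d + 15)/(8*(d - 7))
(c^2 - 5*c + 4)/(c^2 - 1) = (c - 4)/(c + 1)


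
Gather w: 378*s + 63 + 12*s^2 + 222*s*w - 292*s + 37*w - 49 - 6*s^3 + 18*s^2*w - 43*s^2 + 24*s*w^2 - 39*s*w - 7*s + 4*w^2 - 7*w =-6*s^3 - 31*s^2 + 79*s + w^2*(24*s + 4) + w*(18*s^2 + 183*s + 30) + 14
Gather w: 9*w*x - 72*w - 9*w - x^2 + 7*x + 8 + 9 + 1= w*(9*x - 81) - x^2 + 7*x + 18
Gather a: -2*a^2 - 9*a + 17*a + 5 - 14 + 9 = -2*a^2 + 8*a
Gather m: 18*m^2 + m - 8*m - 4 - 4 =18*m^2 - 7*m - 8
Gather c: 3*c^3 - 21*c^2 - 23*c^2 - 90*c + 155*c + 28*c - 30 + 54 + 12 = 3*c^3 - 44*c^2 + 93*c + 36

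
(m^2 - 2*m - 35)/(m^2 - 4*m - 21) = (m + 5)/(m + 3)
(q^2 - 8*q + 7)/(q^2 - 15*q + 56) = (q - 1)/(q - 8)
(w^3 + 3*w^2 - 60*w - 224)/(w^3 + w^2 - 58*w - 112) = (w + 4)/(w + 2)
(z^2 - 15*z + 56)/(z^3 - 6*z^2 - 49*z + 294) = (z - 8)/(z^2 + z - 42)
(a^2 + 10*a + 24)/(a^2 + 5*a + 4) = (a + 6)/(a + 1)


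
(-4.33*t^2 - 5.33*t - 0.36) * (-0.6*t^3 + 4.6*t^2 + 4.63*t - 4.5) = 2.598*t^5 - 16.72*t^4 - 44.3499*t^3 - 6.8489*t^2 + 22.3182*t + 1.62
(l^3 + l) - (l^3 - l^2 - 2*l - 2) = l^2 + 3*l + 2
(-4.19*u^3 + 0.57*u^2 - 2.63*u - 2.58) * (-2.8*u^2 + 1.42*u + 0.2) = 11.732*u^5 - 7.5458*u^4 + 7.3354*u^3 + 3.6034*u^2 - 4.1896*u - 0.516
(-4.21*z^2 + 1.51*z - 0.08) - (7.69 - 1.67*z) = -4.21*z^2 + 3.18*z - 7.77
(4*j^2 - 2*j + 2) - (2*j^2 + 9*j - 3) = 2*j^2 - 11*j + 5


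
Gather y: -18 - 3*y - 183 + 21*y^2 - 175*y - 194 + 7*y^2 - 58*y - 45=28*y^2 - 236*y - 440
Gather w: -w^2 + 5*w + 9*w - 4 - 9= -w^2 + 14*w - 13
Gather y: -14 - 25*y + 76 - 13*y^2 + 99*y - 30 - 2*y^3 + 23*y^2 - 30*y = -2*y^3 + 10*y^2 + 44*y + 32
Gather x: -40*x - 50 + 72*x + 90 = 32*x + 40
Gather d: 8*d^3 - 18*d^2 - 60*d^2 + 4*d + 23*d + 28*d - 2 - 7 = 8*d^3 - 78*d^2 + 55*d - 9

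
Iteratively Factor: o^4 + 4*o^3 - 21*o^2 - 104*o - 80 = (o + 4)*(o^3 - 21*o - 20) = (o + 4)^2*(o^2 - 4*o - 5) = (o + 1)*(o + 4)^2*(o - 5)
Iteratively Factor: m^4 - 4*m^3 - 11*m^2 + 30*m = (m)*(m^3 - 4*m^2 - 11*m + 30) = m*(m - 5)*(m^2 + m - 6) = m*(m - 5)*(m + 3)*(m - 2)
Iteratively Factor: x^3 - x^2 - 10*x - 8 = (x - 4)*(x^2 + 3*x + 2) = (x - 4)*(x + 1)*(x + 2)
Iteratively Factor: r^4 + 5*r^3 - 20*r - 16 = (r + 4)*(r^3 + r^2 - 4*r - 4) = (r - 2)*(r + 4)*(r^2 + 3*r + 2) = (r - 2)*(r + 1)*(r + 4)*(r + 2)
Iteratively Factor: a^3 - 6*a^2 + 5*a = (a - 5)*(a^2 - a) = (a - 5)*(a - 1)*(a)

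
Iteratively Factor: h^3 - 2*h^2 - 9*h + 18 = (h - 3)*(h^2 + h - 6) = (h - 3)*(h + 3)*(h - 2)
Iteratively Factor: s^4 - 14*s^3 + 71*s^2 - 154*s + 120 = (s - 4)*(s^3 - 10*s^2 + 31*s - 30) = (s - 4)*(s - 2)*(s^2 - 8*s + 15) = (s - 4)*(s - 3)*(s - 2)*(s - 5)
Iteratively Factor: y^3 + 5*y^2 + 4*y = (y + 1)*(y^2 + 4*y) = (y + 1)*(y + 4)*(y)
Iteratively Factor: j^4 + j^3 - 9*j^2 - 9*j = (j + 1)*(j^3 - 9*j) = (j - 3)*(j + 1)*(j^2 + 3*j) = (j - 3)*(j + 1)*(j + 3)*(j)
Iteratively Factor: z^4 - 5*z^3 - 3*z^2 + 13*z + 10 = (z + 1)*(z^3 - 6*z^2 + 3*z + 10) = (z + 1)^2*(z^2 - 7*z + 10) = (z - 2)*(z + 1)^2*(z - 5)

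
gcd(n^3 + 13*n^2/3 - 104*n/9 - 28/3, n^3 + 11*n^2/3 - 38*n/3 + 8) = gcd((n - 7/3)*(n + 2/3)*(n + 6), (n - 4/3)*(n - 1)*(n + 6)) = n + 6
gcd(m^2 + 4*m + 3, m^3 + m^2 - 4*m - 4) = m + 1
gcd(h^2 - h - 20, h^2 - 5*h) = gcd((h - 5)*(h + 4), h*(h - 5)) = h - 5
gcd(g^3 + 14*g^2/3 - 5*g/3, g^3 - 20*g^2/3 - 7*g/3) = g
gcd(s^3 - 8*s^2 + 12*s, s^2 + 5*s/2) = s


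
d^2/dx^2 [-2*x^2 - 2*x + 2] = -4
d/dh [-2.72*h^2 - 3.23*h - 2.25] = -5.44*h - 3.23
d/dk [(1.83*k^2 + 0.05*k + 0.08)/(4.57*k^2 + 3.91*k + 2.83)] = (6.9268*k^2 + 9.6266*k - 0.1713)/(20.8849*k^4 + 35.7374*k^3 + 41.1543*k^2 + 22.1306*k + 8.0089)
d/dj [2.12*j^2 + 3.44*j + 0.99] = 4.24*j + 3.44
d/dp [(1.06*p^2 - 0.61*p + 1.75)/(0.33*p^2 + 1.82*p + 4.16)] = (2.1305*p^2 + 7.6642*p - 5.7226)/(0.1089*p^4 + 1.2012*p^3 + 6.058*p^2 + 15.1424*p + 17.3056)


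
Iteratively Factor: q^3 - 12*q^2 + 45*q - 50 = (q - 5)*(q^2 - 7*q + 10) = (q - 5)*(q - 2)*(q - 5)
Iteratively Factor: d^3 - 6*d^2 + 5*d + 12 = (d - 3)*(d^2 - 3*d - 4) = (d - 4)*(d - 3)*(d + 1)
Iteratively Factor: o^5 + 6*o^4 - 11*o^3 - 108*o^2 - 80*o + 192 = (o - 4)*(o^4 + 10*o^3 + 29*o^2 + 8*o - 48) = (o - 4)*(o + 3)*(o^3 + 7*o^2 + 8*o - 16) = (o - 4)*(o + 3)*(o + 4)*(o^2 + 3*o - 4) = (o - 4)*(o - 1)*(o + 3)*(o + 4)*(o + 4)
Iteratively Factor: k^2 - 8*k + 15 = (k - 5)*(k - 3)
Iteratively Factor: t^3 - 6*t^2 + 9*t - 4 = (t - 4)*(t^2 - 2*t + 1) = (t - 4)*(t - 1)*(t - 1)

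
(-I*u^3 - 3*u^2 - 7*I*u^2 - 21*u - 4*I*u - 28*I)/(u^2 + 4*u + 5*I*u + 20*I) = -(I*u^3 + u^2*(3 + 7*I) + u*(21 + 4*I) + 28*I)/(u^2 + u*(4 + 5*I) + 20*I)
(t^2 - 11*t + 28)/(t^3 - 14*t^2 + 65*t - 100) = (t - 7)/(t^2 - 10*t + 25)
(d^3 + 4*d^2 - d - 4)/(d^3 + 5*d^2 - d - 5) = (d + 4)/(d + 5)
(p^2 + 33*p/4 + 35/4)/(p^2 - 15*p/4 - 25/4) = (p + 7)/(p - 5)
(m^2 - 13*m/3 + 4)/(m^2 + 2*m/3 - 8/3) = (m - 3)/(m + 2)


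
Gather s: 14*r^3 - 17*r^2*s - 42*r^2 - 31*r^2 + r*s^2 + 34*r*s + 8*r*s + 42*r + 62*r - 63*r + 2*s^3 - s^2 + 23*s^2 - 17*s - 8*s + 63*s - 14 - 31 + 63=14*r^3 - 73*r^2 + 41*r + 2*s^3 + s^2*(r + 22) + s*(-17*r^2 + 42*r + 38) + 18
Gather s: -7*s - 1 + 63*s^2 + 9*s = 63*s^2 + 2*s - 1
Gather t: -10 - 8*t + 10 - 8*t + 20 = 20 - 16*t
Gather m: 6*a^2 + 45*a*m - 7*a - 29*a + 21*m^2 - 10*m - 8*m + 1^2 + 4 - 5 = 6*a^2 - 36*a + 21*m^2 + m*(45*a - 18)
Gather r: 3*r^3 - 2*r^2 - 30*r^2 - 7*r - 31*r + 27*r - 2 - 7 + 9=3*r^3 - 32*r^2 - 11*r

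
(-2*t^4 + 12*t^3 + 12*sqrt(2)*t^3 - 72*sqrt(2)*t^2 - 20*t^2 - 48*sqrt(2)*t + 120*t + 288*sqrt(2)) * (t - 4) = -2*t^5 + 12*sqrt(2)*t^4 + 20*t^4 - 120*sqrt(2)*t^3 - 68*t^3 + 200*t^2 + 240*sqrt(2)*t^2 - 480*t + 480*sqrt(2)*t - 1152*sqrt(2)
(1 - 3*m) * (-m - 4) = 3*m^2 + 11*m - 4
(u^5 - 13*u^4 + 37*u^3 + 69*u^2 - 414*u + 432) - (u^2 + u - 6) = u^5 - 13*u^4 + 37*u^3 + 68*u^2 - 415*u + 438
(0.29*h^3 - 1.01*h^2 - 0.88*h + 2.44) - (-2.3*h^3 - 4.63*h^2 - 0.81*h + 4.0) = 2.59*h^3 + 3.62*h^2 - 0.07*h - 1.56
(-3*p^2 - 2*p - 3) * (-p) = 3*p^3 + 2*p^2 + 3*p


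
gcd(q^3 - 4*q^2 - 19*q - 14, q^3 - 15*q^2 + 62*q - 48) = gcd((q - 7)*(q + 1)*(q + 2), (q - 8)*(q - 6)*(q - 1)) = 1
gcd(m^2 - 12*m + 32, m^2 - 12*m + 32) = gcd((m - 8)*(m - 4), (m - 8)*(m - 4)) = m^2 - 12*m + 32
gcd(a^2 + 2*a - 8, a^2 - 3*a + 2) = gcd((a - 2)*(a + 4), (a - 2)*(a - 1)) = a - 2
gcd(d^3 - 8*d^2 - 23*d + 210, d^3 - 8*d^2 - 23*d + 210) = d^3 - 8*d^2 - 23*d + 210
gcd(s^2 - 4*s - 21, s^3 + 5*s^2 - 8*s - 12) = 1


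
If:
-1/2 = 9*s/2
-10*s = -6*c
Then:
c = -5/27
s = -1/9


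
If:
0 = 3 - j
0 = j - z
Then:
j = 3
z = 3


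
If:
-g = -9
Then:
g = 9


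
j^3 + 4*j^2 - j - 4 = (j - 1)*(j + 1)*(j + 4)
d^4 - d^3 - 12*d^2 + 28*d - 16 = (d - 2)^2*(d - 1)*(d + 4)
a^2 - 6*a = a*(a - 6)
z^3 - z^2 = z^2*(z - 1)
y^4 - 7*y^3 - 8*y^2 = y^2*(y - 8)*(y + 1)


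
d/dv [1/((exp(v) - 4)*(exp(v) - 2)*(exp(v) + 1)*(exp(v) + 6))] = (-4*exp(3*v) - 3*exp(2*v) + 56*exp(v) - 20)*exp(v)/(exp(8*v) + 2*exp(7*v) - 55*exp(6*v) - 16*exp(5*v) + 920*exp(4*v) - 1024*exp(3*v) - 2288*exp(2*v) + 1920*exp(v) + 2304)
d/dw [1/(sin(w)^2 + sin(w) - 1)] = -(2*sin(w) + 1)*cos(w)/(sin(w) - cos(w)^2)^2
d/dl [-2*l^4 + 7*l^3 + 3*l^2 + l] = -8*l^3 + 21*l^2 + 6*l + 1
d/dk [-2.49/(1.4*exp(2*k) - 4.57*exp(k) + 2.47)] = (6.972*exp(k) - 11.3793)*exp(k)/(1.4*exp(2*k) - 4.57*exp(k) + 2.47)^2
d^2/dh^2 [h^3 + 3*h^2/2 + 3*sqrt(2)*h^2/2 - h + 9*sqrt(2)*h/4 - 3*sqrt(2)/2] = 6*h + 3 + 3*sqrt(2)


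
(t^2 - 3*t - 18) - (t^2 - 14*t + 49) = 11*t - 67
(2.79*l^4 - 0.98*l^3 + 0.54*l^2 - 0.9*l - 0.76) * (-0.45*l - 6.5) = -1.2555*l^5 - 17.694*l^4 + 6.127*l^3 - 3.105*l^2 + 6.192*l + 4.94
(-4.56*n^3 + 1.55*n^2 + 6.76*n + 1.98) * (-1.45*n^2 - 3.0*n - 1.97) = 6.612*n^5 + 11.4325*n^4 - 5.4688*n^3 - 26.2045*n^2 - 19.2572*n - 3.9006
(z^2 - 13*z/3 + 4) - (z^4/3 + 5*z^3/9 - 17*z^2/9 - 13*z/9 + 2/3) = -z^4/3 - 5*z^3/9 + 26*z^2/9 - 26*z/9 + 10/3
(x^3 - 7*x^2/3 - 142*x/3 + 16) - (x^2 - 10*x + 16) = x^3 - 10*x^2/3 - 112*x/3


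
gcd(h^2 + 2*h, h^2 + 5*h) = h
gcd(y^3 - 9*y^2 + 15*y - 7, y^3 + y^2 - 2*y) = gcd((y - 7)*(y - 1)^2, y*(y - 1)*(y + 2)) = y - 1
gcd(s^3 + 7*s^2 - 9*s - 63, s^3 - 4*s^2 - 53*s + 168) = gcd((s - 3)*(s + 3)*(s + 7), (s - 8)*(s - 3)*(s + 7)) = s^2 + 4*s - 21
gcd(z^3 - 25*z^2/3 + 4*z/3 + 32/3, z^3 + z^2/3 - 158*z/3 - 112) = z - 8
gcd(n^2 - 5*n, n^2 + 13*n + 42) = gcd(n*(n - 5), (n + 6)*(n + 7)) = 1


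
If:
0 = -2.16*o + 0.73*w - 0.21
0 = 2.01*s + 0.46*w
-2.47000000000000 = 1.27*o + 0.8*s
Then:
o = -3.32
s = 2.18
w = -9.53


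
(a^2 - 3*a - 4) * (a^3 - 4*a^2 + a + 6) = a^5 - 7*a^4 + 9*a^3 + 19*a^2 - 22*a - 24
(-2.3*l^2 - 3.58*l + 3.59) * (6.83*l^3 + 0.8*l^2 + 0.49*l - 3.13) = -15.709*l^5 - 26.2914*l^4 + 20.5287*l^3 + 8.3168*l^2 + 12.9645*l - 11.2367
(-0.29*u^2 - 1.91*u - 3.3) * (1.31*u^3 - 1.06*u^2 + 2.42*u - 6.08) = -0.3799*u^5 - 2.1947*u^4 - 3.0002*u^3 + 0.639*u^2 + 3.6268*u + 20.064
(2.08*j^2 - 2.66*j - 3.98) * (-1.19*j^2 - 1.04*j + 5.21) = -2.4752*j^4 + 1.0022*j^3 + 18.3394*j^2 - 9.7194*j - 20.7358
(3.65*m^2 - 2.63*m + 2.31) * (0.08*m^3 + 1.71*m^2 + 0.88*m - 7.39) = 0.292*m^5 + 6.0311*m^4 - 1.1005*m^3 - 25.3378*m^2 + 21.4685*m - 17.0709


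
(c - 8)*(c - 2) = c^2 - 10*c + 16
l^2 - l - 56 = (l - 8)*(l + 7)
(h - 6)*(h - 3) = h^2 - 9*h + 18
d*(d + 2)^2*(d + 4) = d^4 + 8*d^3 + 20*d^2 + 16*d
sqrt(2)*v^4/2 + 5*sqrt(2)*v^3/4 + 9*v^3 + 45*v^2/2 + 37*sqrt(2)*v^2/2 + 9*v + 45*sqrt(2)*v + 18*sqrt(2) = (v + 1/2)*(v + 3*sqrt(2))*(v + 6*sqrt(2))*(sqrt(2)*v/2 + sqrt(2))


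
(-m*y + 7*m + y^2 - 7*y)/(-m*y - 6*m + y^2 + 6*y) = (y - 7)/(y + 6)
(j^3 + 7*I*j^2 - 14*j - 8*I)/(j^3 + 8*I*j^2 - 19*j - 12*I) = (j + 2*I)/(j + 3*I)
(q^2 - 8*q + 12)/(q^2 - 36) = (q - 2)/(q + 6)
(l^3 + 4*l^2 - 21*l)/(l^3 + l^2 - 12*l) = (l + 7)/(l + 4)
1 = 1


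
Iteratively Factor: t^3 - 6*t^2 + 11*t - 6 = (t - 3)*(t^2 - 3*t + 2) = (t - 3)*(t - 1)*(t - 2)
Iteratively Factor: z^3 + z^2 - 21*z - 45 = (z + 3)*(z^2 - 2*z - 15) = (z - 5)*(z + 3)*(z + 3)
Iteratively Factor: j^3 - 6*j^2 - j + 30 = (j - 3)*(j^2 - 3*j - 10) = (j - 3)*(j + 2)*(j - 5)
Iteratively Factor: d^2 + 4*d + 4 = (d + 2)*(d + 2)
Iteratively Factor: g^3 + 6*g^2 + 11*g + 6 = (g + 3)*(g^2 + 3*g + 2) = (g + 1)*(g + 3)*(g + 2)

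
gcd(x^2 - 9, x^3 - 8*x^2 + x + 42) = x - 3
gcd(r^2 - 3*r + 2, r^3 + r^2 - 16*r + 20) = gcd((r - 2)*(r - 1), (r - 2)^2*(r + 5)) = r - 2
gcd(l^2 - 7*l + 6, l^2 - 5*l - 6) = l - 6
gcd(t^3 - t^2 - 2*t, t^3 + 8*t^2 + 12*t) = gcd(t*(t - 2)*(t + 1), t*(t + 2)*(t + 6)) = t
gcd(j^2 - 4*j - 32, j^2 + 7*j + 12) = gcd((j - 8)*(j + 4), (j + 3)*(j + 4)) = j + 4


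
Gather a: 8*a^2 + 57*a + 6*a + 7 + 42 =8*a^2 + 63*a + 49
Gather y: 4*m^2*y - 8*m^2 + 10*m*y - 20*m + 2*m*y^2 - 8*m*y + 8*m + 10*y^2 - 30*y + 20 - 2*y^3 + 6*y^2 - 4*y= -8*m^2 - 12*m - 2*y^3 + y^2*(2*m + 16) + y*(4*m^2 + 2*m - 34) + 20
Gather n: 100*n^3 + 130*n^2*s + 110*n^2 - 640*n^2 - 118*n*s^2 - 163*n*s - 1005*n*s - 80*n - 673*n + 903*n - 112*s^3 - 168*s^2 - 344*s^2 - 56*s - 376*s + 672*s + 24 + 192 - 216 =100*n^3 + n^2*(130*s - 530) + n*(-118*s^2 - 1168*s + 150) - 112*s^3 - 512*s^2 + 240*s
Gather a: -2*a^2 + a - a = -2*a^2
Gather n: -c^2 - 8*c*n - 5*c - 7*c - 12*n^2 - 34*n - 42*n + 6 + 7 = -c^2 - 12*c - 12*n^2 + n*(-8*c - 76) + 13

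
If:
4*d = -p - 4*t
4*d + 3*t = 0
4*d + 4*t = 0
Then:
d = 0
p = 0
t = 0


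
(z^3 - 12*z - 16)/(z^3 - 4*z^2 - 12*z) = (z^2 - 2*z - 8)/(z*(z - 6))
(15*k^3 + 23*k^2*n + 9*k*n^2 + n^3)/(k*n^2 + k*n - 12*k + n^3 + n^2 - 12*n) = (15*k^2 + 8*k*n + n^2)/(n^2 + n - 12)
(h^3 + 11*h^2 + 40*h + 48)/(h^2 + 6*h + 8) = (h^2 + 7*h + 12)/(h + 2)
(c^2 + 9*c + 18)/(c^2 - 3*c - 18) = (c + 6)/(c - 6)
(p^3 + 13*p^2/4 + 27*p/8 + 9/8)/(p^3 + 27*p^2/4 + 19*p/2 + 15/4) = (p + 3/2)/(p + 5)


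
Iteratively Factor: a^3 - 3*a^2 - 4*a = (a + 1)*(a^2 - 4*a) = a*(a + 1)*(a - 4)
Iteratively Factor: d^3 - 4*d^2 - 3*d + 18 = (d - 3)*(d^2 - d - 6) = (d - 3)*(d + 2)*(d - 3)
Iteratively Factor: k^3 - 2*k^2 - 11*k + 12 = (k - 4)*(k^2 + 2*k - 3) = (k - 4)*(k + 3)*(k - 1)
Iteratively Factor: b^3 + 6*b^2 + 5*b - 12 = (b - 1)*(b^2 + 7*b + 12) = (b - 1)*(b + 4)*(b + 3)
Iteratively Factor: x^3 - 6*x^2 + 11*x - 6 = (x - 3)*(x^2 - 3*x + 2) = (x - 3)*(x - 1)*(x - 2)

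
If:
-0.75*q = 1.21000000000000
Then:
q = -1.61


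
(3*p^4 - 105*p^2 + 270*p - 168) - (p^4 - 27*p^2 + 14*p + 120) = 2*p^4 - 78*p^2 + 256*p - 288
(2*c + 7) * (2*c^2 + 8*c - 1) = 4*c^3 + 30*c^2 + 54*c - 7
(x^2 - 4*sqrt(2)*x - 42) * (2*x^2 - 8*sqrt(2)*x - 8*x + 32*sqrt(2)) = 2*x^4 - 16*sqrt(2)*x^3 - 8*x^3 - 20*x^2 + 64*sqrt(2)*x^2 + 80*x + 336*sqrt(2)*x - 1344*sqrt(2)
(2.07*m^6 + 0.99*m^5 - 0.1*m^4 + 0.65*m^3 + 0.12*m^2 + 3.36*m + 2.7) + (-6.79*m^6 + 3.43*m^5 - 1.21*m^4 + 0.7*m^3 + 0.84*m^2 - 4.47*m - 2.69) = -4.72*m^6 + 4.42*m^5 - 1.31*m^4 + 1.35*m^3 + 0.96*m^2 - 1.11*m + 0.0100000000000002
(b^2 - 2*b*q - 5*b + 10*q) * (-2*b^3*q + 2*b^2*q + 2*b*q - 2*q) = -2*b^5*q + 4*b^4*q^2 + 12*b^4*q - 24*b^3*q^2 - 8*b^3*q + 16*b^2*q^2 - 12*b^2*q + 24*b*q^2 + 10*b*q - 20*q^2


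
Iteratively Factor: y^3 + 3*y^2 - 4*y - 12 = (y + 2)*(y^2 + y - 6) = (y + 2)*(y + 3)*(y - 2)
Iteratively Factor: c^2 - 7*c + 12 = (c - 3)*(c - 4)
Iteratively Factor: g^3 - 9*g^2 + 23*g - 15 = (g - 1)*(g^2 - 8*g + 15) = (g - 3)*(g - 1)*(g - 5)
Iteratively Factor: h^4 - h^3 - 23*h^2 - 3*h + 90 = (h - 5)*(h^3 + 4*h^2 - 3*h - 18) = (h - 5)*(h - 2)*(h^2 + 6*h + 9) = (h - 5)*(h - 2)*(h + 3)*(h + 3)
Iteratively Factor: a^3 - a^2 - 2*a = (a)*(a^2 - a - 2) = a*(a + 1)*(a - 2)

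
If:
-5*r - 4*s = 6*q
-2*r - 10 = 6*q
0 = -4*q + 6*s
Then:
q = -75/19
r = 130/19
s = -50/19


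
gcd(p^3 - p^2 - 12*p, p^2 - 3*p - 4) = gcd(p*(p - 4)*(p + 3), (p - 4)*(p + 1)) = p - 4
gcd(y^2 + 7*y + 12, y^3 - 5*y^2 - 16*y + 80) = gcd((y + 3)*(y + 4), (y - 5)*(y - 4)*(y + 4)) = y + 4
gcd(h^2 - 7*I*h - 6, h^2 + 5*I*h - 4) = 1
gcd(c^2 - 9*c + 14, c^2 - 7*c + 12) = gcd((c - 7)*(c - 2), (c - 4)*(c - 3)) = 1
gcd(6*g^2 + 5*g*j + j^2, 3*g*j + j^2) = 3*g + j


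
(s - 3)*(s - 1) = s^2 - 4*s + 3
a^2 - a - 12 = (a - 4)*(a + 3)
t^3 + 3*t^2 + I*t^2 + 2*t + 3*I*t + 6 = (t + 3)*(t - I)*(t + 2*I)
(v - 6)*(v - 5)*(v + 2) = v^3 - 9*v^2 + 8*v + 60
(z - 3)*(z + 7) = z^2 + 4*z - 21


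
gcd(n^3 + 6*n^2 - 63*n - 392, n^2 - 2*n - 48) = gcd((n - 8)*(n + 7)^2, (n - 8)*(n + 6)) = n - 8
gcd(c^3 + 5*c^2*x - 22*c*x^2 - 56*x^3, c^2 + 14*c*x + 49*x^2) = c + 7*x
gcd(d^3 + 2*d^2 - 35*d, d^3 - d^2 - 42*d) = d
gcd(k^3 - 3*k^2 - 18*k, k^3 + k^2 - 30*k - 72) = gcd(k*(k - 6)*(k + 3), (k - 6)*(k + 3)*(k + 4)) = k^2 - 3*k - 18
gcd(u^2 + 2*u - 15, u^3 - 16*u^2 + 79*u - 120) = u - 3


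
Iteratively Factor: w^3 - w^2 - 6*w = (w - 3)*(w^2 + 2*w) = w*(w - 3)*(w + 2)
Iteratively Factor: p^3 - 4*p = (p)*(p^2 - 4) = p*(p + 2)*(p - 2)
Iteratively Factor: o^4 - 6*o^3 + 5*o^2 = (o)*(o^3 - 6*o^2 + 5*o) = o*(o - 1)*(o^2 - 5*o) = o^2*(o - 1)*(o - 5)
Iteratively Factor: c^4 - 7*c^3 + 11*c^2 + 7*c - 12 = (c + 1)*(c^3 - 8*c^2 + 19*c - 12) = (c - 3)*(c + 1)*(c^2 - 5*c + 4) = (c - 3)*(c - 1)*(c + 1)*(c - 4)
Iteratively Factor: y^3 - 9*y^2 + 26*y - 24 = (y - 2)*(y^2 - 7*y + 12) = (y - 3)*(y - 2)*(y - 4)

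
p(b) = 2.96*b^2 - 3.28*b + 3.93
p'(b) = 5.92*b - 3.28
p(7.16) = 132.19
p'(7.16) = 39.11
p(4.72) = 54.39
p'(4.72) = 24.66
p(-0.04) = 4.07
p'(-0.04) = -3.52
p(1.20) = 4.26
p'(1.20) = 3.82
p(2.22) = 11.24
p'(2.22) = 9.86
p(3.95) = 37.16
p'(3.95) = 20.10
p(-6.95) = 169.70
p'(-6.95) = -44.42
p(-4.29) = 72.48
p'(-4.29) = -28.68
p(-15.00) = 719.13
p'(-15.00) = -92.08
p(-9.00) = 273.21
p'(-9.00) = -56.56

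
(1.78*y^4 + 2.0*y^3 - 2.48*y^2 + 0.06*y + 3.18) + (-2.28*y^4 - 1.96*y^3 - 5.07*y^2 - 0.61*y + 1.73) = -0.5*y^4 + 0.04*y^3 - 7.55*y^2 - 0.55*y + 4.91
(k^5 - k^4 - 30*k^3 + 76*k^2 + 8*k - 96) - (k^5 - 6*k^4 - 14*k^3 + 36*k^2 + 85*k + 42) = 5*k^4 - 16*k^3 + 40*k^2 - 77*k - 138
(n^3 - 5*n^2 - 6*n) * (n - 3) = n^4 - 8*n^3 + 9*n^2 + 18*n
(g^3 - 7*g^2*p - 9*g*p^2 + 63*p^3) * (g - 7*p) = g^4 - 14*g^3*p + 40*g^2*p^2 + 126*g*p^3 - 441*p^4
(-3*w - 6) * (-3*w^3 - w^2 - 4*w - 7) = 9*w^4 + 21*w^3 + 18*w^2 + 45*w + 42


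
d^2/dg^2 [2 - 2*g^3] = -12*g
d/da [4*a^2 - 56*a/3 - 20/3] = 8*a - 56/3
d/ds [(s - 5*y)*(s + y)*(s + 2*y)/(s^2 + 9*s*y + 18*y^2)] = (s^4 + 18*s^3*y + 49*s^2*y^2 - 52*s*y^3 - 144*y^4)/(s^4 + 18*s^3*y + 117*s^2*y^2 + 324*s*y^3 + 324*y^4)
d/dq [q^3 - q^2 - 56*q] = 3*q^2 - 2*q - 56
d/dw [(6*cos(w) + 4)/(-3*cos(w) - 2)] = 0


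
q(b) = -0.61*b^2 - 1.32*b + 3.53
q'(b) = -1.22*b - 1.32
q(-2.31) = 3.32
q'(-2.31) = 1.50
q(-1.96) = 3.77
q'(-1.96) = 1.07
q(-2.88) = 2.27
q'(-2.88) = 2.19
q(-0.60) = 4.10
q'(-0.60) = -0.59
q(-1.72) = 4.00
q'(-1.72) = 0.78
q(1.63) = -0.24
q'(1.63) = -3.31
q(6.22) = -28.28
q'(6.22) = -8.91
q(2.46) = -3.41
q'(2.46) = -4.32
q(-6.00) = -10.51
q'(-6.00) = 6.00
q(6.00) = -26.35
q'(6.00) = -8.64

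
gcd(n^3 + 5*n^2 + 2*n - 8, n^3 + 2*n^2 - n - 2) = n^2 + n - 2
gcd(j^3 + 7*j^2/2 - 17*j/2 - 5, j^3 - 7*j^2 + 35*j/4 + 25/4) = j + 1/2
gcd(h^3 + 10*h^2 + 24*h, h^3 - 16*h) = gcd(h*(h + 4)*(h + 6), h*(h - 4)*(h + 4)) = h^2 + 4*h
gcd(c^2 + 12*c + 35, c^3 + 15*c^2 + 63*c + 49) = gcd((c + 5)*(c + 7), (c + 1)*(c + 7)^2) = c + 7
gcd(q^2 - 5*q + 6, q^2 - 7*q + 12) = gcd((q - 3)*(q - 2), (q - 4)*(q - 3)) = q - 3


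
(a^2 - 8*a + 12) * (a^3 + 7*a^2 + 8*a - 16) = a^5 - a^4 - 36*a^3 + 4*a^2 + 224*a - 192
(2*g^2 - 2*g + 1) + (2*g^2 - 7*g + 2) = 4*g^2 - 9*g + 3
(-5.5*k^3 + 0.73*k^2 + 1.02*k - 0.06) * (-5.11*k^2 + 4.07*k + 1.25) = 28.105*k^5 - 26.1153*k^4 - 9.1161*k^3 + 5.3705*k^2 + 1.0308*k - 0.075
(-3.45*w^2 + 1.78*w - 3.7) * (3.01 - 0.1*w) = 0.345*w^3 - 10.5625*w^2 + 5.7278*w - 11.137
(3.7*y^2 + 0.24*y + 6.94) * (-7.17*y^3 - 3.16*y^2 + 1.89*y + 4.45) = -26.529*y^5 - 13.4128*y^4 - 43.5252*y^3 - 5.0118*y^2 + 14.1846*y + 30.883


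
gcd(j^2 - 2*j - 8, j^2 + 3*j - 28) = j - 4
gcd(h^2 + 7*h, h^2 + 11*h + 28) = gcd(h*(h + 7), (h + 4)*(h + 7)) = h + 7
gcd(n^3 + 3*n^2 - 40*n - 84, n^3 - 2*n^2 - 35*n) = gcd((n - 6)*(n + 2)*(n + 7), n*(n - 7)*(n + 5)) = 1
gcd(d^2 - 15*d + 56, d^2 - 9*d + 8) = d - 8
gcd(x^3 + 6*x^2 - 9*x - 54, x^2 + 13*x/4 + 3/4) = x + 3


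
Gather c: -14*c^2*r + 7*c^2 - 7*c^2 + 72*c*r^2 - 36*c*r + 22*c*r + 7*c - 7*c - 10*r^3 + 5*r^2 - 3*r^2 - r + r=-14*c^2*r + c*(72*r^2 - 14*r) - 10*r^3 + 2*r^2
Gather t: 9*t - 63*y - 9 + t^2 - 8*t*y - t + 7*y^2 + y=t^2 + t*(8 - 8*y) + 7*y^2 - 62*y - 9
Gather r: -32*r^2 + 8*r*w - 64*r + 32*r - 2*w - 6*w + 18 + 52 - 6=-32*r^2 + r*(8*w - 32) - 8*w + 64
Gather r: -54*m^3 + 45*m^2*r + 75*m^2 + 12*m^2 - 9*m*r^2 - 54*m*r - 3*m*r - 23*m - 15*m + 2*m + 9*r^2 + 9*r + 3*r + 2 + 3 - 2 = -54*m^3 + 87*m^2 - 36*m + r^2*(9 - 9*m) + r*(45*m^2 - 57*m + 12) + 3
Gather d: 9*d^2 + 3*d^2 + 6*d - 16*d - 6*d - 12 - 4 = 12*d^2 - 16*d - 16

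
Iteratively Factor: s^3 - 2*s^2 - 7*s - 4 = (s + 1)*(s^2 - 3*s - 4) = (s - 4)*(s + 1)*(s + 1)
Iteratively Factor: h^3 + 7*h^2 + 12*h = (h + 3)*(h^2 + 4*h) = (h + 3)*(h + 4)*(h)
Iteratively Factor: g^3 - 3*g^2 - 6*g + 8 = (g + 2)*(g^2 - 5*g + 4) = (g - 4)*(g + 2)*(g - 1)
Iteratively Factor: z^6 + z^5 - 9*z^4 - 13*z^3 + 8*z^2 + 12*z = (z + 2)*(z^5 - z^4 - 7*z^3 + z^2 + 6*z) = (z - 3)*(z + 2)*(z^4 + 2*z^3 - z^2 - 2*z) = (z - 3)*(z - 1)*(z + 2)*(z^3 + 3*z^2 + 2*z) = (z - 3)*(z - 1)*(z + 1)*(z + 2)*(z^2 + 2*z) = (z - 3)*(z - 1)*(z + 1)*(z + 2)^2*(z)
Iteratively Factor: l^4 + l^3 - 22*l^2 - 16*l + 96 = (l - 4)*(l^3 + 5*l^2 - 2*l - 24) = (l - 4)*(l + 3)*(l^2 + 2*l - 8) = (l - 4)*(l + 3)*(l + 4)*(l - 2)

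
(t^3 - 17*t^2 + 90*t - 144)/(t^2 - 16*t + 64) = (t^2 - 9*t + 18)/(t - 8)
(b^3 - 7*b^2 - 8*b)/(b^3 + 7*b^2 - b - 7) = b*(b - 8)/(b^2 + 6*b - 7)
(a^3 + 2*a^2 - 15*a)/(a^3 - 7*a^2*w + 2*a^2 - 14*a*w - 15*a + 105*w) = a/(a - 7*w)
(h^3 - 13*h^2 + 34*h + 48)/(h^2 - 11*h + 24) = (h^2 - 5*h - 6)/(h - 3)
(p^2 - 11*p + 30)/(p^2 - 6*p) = (p - 5)/p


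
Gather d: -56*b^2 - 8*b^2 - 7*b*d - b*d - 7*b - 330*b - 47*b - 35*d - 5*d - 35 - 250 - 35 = -64*b^2 - 384*b + d*(-8*b - 40) - 320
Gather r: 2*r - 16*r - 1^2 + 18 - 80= -14*r - 63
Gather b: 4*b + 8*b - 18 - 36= 12*b - 54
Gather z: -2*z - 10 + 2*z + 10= 0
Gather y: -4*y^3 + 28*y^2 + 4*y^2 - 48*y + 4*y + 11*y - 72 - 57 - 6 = -4*y^3 + 32*y^2 - 33*y - 135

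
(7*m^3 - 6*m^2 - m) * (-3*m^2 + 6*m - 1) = -21*m^5 + 60*m^4 - 40*m^3 + m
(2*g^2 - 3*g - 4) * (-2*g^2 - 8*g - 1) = -4*g^4 - 10*g^3 + 30*g^2 + 35*g + 4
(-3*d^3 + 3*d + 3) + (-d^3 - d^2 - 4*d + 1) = -4*d^3 - d^2 - d + 4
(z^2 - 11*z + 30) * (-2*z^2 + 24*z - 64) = -2*z^4 + 46*z^3 - 388*z^2 + 1424*z - 1920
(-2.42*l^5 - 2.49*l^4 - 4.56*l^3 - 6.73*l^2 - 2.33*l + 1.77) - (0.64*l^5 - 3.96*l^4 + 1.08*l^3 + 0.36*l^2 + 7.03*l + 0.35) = -3.06*l^5 + 1.47*l^4 - 5.64*l^3 - 7.09*l^2 - 9.36*l + 1.42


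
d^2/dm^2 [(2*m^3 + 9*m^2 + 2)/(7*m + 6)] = 4*(49*m^3 + 126*m^2 + 108*m + 211)/(343*m^3 + 882*m^2 + 756*m + 216)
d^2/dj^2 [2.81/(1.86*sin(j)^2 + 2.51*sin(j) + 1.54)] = (-38.885904*sin(j)^4 - 39.356298*sin(j)^3 + 72.821431*sin(j)^2 + 89.57437*sin(j) + 19.308634)/(1.86*sin(j)^2 + 2.51*sin(j) + 1.54)^3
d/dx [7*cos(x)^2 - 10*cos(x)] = 2*(5 - 7*cos(x))*sin(x)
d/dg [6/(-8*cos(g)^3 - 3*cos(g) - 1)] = 18*(8*sin(g)^2 - 9)*sin(g)/(8*cos(g)^3 + 3*cos(g) + 1)^2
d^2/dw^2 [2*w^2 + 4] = 4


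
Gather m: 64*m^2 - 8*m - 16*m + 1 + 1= 64*m^2 - 24*m + 2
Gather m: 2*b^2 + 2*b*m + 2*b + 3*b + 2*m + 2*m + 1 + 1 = 2*b^2 + 5*b + m*(2*b + 4) + 2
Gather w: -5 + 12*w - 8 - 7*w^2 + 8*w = -7*w^2 + 20*w - 13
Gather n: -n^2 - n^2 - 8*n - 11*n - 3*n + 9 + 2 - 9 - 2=-2*n^2 - 22*n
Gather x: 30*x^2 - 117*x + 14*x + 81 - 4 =30*x^2 - 103*x + 77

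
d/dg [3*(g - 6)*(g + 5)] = 6*g - 3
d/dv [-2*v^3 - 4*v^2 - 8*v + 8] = -6*v^2 - 8*v - 8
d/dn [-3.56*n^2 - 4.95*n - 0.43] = -7.12*n - 4.95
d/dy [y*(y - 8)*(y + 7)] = 3*y^2 - 2*y - 56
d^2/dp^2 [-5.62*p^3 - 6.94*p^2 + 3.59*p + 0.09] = -33.72*p - 13.88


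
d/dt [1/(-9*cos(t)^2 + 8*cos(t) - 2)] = 2*(4 - 9*cos(t))*sin(t)/(9*cos(t)^2 - 8*cos(t) + 2)^2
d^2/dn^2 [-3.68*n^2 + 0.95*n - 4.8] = -7.36000000000000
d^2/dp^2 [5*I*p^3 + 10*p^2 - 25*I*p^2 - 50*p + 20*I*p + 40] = 30*I*p + 20 - 50*I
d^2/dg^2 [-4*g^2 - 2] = -8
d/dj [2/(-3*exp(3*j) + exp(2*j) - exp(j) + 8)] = (18*exp(2*j) - 4*exp(j) + 2)*exp(j)/(3*exp(3*j) - exp(2*j) + exp(j) - 8)^2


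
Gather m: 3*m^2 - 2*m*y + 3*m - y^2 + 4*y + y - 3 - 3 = 3*m^2 + m*(3 - 2*y) - y^2 + 5*y - 6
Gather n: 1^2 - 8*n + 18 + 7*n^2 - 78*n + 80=7*n^2 - 86*n + 99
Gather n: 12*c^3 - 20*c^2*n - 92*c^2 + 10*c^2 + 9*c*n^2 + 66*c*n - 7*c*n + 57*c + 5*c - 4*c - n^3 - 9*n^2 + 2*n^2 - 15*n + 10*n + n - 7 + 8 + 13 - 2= 12*c^3 - 82*c^2 + 58*c - n^3 + n^2*(9*c - 7) + n*(-20*c^2 + 59*c - 4) + 12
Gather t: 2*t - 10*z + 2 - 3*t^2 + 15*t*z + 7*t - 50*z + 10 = -3*t^2 + t*(15*z + 9) - 60*z + 12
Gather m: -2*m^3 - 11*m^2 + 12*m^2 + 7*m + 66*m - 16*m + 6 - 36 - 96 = -2*m^3 + m^2 + 57*m - 126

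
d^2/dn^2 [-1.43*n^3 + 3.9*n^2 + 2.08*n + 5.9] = 7.8 - 8.58*n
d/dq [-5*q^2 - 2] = -10*q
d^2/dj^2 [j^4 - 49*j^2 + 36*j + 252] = 12*j^2 - 98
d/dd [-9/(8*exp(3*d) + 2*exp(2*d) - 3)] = (216*exp(d) + 36)*exp(2*d)/(8*exp(3*d) + 2*exp(2*d) - 3)^2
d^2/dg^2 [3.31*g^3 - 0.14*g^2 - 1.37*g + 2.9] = 19.86*g - 0.28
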